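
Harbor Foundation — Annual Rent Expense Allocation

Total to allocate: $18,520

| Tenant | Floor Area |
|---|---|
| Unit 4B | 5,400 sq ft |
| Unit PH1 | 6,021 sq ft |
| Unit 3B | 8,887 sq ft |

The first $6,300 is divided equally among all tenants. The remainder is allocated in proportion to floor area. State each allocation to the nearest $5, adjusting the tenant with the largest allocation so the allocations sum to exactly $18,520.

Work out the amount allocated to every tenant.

Equal tier: $6,300 ÷ 3 = $2,100 apiece.
Remainder $12,220 by floor area (total 20,308): Unit 4B 3,249.36 → $3,250; Unit PH1 3,623.04 → $3,625; Unit 3B 5,347.60 → $5,350.
Rounding difference −$5 on remainder applied to Unit 3B.
Totals: Unit 4B $2,100 + $3,250 = $5,350; Unit PH1 $2,100 + $3,625 = $5,725; Unit 3B $2,100 + $5,345 = $7,445.

Unit 4B: $5,350 | Unit PH1: $5,725 | Unit 3B: $7,445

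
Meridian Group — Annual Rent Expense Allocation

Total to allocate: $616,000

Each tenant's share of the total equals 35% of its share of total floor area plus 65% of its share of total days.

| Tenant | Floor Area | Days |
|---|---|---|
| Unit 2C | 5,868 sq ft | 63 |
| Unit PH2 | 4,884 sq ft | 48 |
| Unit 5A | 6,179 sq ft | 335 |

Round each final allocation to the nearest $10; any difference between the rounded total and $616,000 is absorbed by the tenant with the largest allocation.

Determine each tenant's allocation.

Floor area total 16,931; days total 446.
Blended shares (35% floor area + 65% days): Unit 2C 0.2131; Unit PH2 0.1709; Unit 5A 0.6160.
Raw shares: Unit 2C 131,282.08; Unit PH2 105,285.42; Unit 5A 379,432.50.
At nearest $10: Unit 2C $131,280; Unit PH2 $105,290; Unit 5A $379,430. Sum = $616,000.
No rounding difference to absorb.

Unit 2C: $131,280; Unit PH2: $105,290; Unit 5A: $379,430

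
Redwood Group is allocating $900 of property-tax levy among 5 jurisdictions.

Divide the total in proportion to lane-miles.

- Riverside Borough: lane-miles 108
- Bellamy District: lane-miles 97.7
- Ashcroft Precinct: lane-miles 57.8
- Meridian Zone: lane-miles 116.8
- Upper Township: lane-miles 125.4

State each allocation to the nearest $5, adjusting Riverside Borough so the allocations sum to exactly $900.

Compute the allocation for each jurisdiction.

Riverside Borough: $185; Bellamy District: $175; Ashcroft Precinct: $105; Meridian Zone: $210; Upper Township: $225

Sum of lane-miles: 505.7.
Raw shares: Riverside Borough 108/505.7 × $900 = 192.21; Bellamy District 97.7/505.7 × $900 = 173.88; Ashcroft Precinct 57.8/505.7 × $900 = 102.87; Meridian Zone 116.8/505.7 × $900 = 207.87; Upper Township 125.4/505.7 × $900 = 223.18.
After rounding ($5): Riverside Borough $190; Bellamy District $175; Ashcroft Precinct $105; Meridian Zone $210; Upper Township $225. Sum = $905.
Difference $900 − $905 = −$5 applied to Riverside Borough: Riverside Borough becomes $185.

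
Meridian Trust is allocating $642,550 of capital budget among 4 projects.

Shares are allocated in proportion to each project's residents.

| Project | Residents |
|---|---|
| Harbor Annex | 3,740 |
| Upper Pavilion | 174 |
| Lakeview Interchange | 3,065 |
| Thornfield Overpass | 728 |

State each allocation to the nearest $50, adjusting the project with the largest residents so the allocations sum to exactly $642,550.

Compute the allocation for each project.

Residents total: 3,740 + 174 + 3,065 + 728 = 7,707.
Raw shares: Harbor Annex 311,812.25; Upper Pavilion 14,506.77; Lakeview Interchange 255,535.97; Thornfield Overpass 60,695.00.
After rounding ($50): Harbor Annex $311,800; Upper Pavilion $14,500; Lakeview Interchange $255,550; Thornfield Overpass $60,700. Sum = $642,550.
Rounded total matches; no reconciliation needed.

Harbor Annex: $311,800; Upper Pavilion: $14,500; Lakeview Interchange: $255,550; Thornfield Overpass: $60,700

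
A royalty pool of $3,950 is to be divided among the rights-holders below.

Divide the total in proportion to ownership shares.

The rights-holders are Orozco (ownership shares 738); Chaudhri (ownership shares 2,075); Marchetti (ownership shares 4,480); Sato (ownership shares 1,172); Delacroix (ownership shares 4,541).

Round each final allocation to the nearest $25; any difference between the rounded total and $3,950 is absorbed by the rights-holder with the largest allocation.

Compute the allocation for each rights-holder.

Orozco: $225 | Chaudhri: $625 | Marchetti: $1,350 | Sato: $350 | Delacroix: $1,400

Ownership shares total: 13,006.
Raw shares: Orozco 738/13,006 × $3,950 = 224.14; Chaudhri 2,075/13,006 × $3,950 = 630.19; Marchetti 4,480/13,006 × $3,950 = 1,360.60; Sato 1,172/13,006 × $3,950 = 355.94; Delacroix 4,541/13,006 × $3,950 = 1,379.13.
Rounded to nearest $25: Orozco $225; Chaudhri $625; Marchetti $1,350; Sato $350; Delacroix $1,375. Sum = $3,925.
Difference $3,950 − $3,925 = +$25 applied to largest allocation (Delacroix): Delacroix becomes $1,400.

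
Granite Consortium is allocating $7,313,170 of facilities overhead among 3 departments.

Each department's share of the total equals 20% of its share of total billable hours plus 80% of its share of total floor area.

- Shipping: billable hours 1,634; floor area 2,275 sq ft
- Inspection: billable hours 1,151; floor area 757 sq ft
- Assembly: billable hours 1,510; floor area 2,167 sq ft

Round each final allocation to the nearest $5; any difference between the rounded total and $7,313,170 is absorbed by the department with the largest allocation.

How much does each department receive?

Totals — billable hours 4,295, floor area 5,199.
Combined weights (20% billable hours + 80% floor area): Shipping 0.4262; Inspection 0.1701; Assembly 0.4038.
Proportional shares: Shipping 3,116,549.78; Inspection 1,243,832.33; Assembly 2,952,787.89.
Rounded to nearest $5: Shipping $3,116,550; Inspection $1,243,830; Assembly $2,952,790. Sum = $7,313,170.
Sum already equals the total — no adjustment.

Shipping: $3,116,550; Inspection: $1,243,830; Assembly: $2,952,790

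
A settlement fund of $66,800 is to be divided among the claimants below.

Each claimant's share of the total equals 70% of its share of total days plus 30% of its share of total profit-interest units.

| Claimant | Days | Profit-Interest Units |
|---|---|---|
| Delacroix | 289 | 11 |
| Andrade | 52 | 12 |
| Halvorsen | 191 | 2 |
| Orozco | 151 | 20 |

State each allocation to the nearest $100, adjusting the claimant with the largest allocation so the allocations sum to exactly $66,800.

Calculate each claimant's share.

Totals — days 683, profit-interest units 45.
Blended shares (70% days + 30% profit-interest units): Delacroix 0.3695; Andrade 0.1333; Halvorsen 0.2091; Orozco 0.2881.
Raw shares: Delacroix 24,684.38; Andrade 8,904.06; Halvorsen 13,967.04; Orozco 19,244.53.
At nearest $100: Delacroix $24,700; Andrade $8,900; Halvorsen $14,000; Orozco $19,200. Sum = $66,800.
No rounding difference to absorb.

Delacroix: $24,700; Andrade: $8,900; Halvorsen: $14,000; Orozco: $19,200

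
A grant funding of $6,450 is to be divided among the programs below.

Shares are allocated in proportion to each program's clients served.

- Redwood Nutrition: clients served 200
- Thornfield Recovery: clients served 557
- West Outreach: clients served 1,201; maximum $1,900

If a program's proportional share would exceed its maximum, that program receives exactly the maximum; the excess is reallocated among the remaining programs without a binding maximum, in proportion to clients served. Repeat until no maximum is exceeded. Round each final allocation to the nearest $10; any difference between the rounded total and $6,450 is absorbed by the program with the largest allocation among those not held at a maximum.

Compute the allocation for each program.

Redwood Nutrition: $1,200; Thornfield Recovery: $3,350; West Outreach: $1,900

Sum of clients served: 1,958.
Proportional shares (ignoring caps): Redwood Nutrition 658.84; Thornfield Recovery 1,834.86; West Outreach 3,956.31.
Held at cap: West Outreach ($1,900); residual $4,550 reallocated over remaining clients served 757.
Redistributed shares: Redwood Nutrition 1,202.11 → $1,200; Thornfield Recovery 3,347.89 → $3,350.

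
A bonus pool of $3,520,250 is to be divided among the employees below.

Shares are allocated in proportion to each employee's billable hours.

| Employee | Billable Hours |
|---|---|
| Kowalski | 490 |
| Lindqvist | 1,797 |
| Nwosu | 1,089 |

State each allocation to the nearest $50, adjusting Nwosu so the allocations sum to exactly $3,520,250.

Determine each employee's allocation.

Kowalski: $510,950 | Lindqvist: $1,873,800 | Nwosu: $1,135,500

Billable hours total: 3,376.
Proportional shares: Kowalski 490/3,376 × $3,520,250 = 510,936.76; Lindqvist 1,797/3,376 × $3,520,250 = 1,873,782.36; Nwosu 1,089/3,376 × $3,520,250 = 1,135,530.88.
At nearest $50: Kowalski $510,950; Lindqvist $1,873,800; Nwosu $1,135,550. Sum = $3,520,300.
Difference $3,520,250 − $3,520,300 = −$50 applied to Nwosu: Nwosu becomes $1,135,500.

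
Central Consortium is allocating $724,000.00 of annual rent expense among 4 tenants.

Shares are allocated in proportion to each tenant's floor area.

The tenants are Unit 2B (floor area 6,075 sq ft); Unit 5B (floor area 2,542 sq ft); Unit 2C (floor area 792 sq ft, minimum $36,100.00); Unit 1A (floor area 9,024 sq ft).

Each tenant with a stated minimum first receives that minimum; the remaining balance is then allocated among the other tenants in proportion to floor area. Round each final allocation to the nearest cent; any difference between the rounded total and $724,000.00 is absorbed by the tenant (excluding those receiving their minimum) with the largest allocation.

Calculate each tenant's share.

Fund the minimums — Unit 2C $36,100.00. Balance $687,900.00.
Balance split over remaining floor area 17,641: Unit 2B 236,890.9075 → $236,890.91; Unit 5B 99,123.7345 → $99,123.73; Unit 1A 351,885.3580 → $351,885.36.

Unit 2B: $236,890.91 | Unit 5B: $99,123.73 | Unit 2C: $36,100.00 | Unit 1A: $351,885.36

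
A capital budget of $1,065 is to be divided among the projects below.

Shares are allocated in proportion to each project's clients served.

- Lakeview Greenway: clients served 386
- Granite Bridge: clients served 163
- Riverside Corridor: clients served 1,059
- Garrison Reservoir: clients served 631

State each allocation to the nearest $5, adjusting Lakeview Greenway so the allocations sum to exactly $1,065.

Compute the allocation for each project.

Combined clients served = 2,239.
Proportional shares: Lakeview Greenway 386/2,239 × $1,065 = 183.60; Granite Bridge 163/2,239 × $1,065 = 77.53; Riverside Corridor 1,059/2,239 × $1,065 = 503.72; Garrison Reservoir 631/2,239 × $1,065 = 300.14.
Rounded to nearest $5: Lakeview Greenway $185; Granite Bridge $80; Riverside Corridor $505; Garrison Reservoir $300. Sum = $1,070.
Difference $1,065 − $1,070 = −$5 applied to Lakeview Greenway: Lakeview Greenway becomes $180.

Lakeview Greenway: $180 | Granite Bridge: $80 | Riverside Corridor: $505 | Garrison Reservoir: $300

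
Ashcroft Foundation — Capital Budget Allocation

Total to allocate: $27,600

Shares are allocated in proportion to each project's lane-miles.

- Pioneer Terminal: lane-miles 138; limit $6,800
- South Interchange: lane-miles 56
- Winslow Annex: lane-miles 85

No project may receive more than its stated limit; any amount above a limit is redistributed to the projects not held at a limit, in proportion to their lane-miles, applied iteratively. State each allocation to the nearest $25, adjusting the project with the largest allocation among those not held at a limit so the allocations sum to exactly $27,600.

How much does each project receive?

Sum of lane-miles: 279.
Proportional shares (ignoring caps): Pioneer Terminal 13,651.61; South Interchange 5,539.78; Winslow Annex 8,408.60.
Capped: Pioneer Terminal ($6,800); residual $20,800 reallocated over remaining lane-miles 141.
Shares after redistribution: South Interchange 8,260.99 → $8,250; Winslow Annex 12,539.01 → $12,550.

Pioneer Terminal: $6,800 | South Interchange: $8,250 | Winslow Annex: $12,550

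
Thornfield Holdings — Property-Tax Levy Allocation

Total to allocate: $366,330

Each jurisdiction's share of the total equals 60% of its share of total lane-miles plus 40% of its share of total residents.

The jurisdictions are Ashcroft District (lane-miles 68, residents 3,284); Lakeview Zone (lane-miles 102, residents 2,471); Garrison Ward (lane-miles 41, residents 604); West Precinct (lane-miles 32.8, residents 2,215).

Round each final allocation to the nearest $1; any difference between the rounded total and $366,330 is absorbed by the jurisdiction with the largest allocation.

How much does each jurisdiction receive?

Ashcroft District: $117,430; Lakeview Zone: $134,188; Garrison Ward: $47,286; West Precinct: $67,426

Totals — lane-miles 243.8, residents 8,574.
Blended shares (60% lane-miles + 40% residents): Ashcroft District 0.3206; Lakeview Zone 0.3663; Garrison Ward 0.1291; West Precinct 0.1841.
Proportional shares: Ashcroft District 117,429.89; Lakeview Zone 134,188.21; Garrison Ward 47,286.09; West Precinct 67,425.81.
Rounded to nearest $1: Ashcroft District $117,430; Lakeview Zone $134,188; Garrison Ward $47,286; West Precinct $67,426. Sum = $366,330.
Sum already equals the total — no adjustment.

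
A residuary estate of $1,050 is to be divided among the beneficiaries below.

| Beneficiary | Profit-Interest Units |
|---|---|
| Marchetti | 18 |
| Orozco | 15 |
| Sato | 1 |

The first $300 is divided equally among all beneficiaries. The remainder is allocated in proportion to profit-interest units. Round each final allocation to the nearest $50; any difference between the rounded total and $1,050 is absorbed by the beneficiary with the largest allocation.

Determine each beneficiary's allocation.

Marchetti: $500 · Orozco: $450 · Sato: $100

Equal tier: $300 ÷ 3 = $100 apiece.
Remainder $750 by profit-interest units (total 34): Marchetti 397.06 → $400; Orozco 330.88 → $350; Sato 22.06 → $0.
Totals: Marchetti $100 + $400 = $500; Orozco $100 + $350 = $450; Sato $100 + $0 = $100.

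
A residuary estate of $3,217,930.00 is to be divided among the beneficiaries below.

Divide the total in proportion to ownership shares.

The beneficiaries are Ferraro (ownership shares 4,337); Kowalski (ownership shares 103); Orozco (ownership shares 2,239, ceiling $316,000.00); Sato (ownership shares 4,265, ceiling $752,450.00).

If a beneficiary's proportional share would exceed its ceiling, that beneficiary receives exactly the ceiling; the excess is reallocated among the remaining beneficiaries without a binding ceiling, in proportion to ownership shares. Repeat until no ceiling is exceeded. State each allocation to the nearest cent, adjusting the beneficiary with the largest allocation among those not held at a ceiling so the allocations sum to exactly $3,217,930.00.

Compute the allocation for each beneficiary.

Ferraro: $2,099,615.94; Kowalski: $49,864.06; Orozco: $316,000.00; Sato: $752,450.00

Ownership shares total: 10,944.
Pro-rata shares before constraints: Ferraro 1,275,234.1383; Kowalski 30,285.7082; Orozco 658,346.6073; Sato 1,254,063.5462.
Cap binds for Orozco ($316,000.00), Sato ($752,450.00); balance $2,149,480.00 reallocated over remaining ownership shares 4,440.
Shares after redistribution: Ferraro 2,099,615.9369 → $2,099,615.94; Kowalski 49,864.0631 → $49,864.06.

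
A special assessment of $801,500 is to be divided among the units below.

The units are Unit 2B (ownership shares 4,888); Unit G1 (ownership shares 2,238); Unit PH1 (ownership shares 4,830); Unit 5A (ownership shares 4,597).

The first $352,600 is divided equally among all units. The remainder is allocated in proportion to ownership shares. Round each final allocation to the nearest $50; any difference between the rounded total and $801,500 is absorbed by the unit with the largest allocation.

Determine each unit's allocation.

$352,600 shared equally gives $88,150 per unit.
Remainder $448,900 by ownership shares (total 16,553): Unit 2B 132,557.43 → $132,550; Unit G1 60,692.21 → $60,700; Unit PH1 130,984.53 → $131,000; Unit 5A 124,665.82 → $124,650.
Totals: Unit 2B $88,150 + $132,550 = $220,700; Unit G1 $88,150 + $60,700 = $148,850; Unit PH1 $88,150 + $131,000 = $219,150; Unit 5A $88,150 + $124,650 = $212,800.

Unit 2B: $220,700 · Unit G1: $148,850 · Unit PH1: $219,150 · Unit 5A: $212,800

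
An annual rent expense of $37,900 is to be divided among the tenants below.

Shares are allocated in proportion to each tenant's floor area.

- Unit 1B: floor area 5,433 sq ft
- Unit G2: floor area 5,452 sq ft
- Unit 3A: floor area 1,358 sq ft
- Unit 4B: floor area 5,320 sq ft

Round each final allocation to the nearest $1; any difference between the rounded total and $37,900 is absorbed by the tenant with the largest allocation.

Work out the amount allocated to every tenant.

Sum of floor area: 17,563.
Pro-rata amounts: Unit 1B 5,433/17,563 × $37,900 = 11,724.12; Unit G2 5,452/17,563 × $37,900 = 11,765.12; Unit 3A 1,358/17,563 × $37,900 = 2,930.49; Unit 4B 5,320/17,563 × $37,900 = 11,480.27.
After rounding ($1): Unit 1B $11,724; Unit G2 $11,765; Unit 3A $2,930; Unit 4B $11,480. Sum = $37,899.
Difference $37,900 − $37,899 = +$1 applied to largest allocation (Unit G2): Unit G2 becomes $11,766.

Unit 1B: $11,724; Unit G2: $11,766; Unit 3A: $2,930; Unit 4B: $11,480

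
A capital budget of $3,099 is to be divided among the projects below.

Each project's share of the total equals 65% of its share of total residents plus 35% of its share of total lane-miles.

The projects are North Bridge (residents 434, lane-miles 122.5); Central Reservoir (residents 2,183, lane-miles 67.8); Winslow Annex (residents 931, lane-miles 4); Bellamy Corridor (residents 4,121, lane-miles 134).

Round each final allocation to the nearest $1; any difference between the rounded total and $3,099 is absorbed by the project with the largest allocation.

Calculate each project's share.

Totals — residents 7,669, lane-miles 328.3.
Blended shares (65% residents + 35% lane-miles): North Bridge 0.1674; Central Reservoir 0.2573; Winslow Annex 0.0832; Bellamy Corridor 0.4921.
Raw shares: North Bridge 518.72; Central Reservoir 797.39; Winslow Annex 257.75; Bellamy Corridor 1,525.14.
Rounded to nearest $1: North Bridge $519; Central Reservoir $797; Winslow Annex $258; Bellamy Corridor $1,525. Sum = $3,099.
Sum already equals the total — no adjustment.

North Bridge: $519; Central Reservoir: $797; Winslow Annex: $258; Bellamy Corridor: $1,525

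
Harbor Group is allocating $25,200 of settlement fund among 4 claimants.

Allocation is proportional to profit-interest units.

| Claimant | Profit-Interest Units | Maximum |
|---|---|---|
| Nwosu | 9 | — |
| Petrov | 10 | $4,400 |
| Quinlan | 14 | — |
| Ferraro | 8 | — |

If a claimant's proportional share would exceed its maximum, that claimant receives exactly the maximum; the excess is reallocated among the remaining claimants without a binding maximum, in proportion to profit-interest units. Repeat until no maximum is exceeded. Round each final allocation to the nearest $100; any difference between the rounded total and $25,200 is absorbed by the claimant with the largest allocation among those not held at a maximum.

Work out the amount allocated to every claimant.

Nwosu: $6,000 · Petrov: $4,400 · Quinlan: $9,400 · Ferraro: $5,400

Sum of profit-interest units: 41.
Pro-rata shares before constraints: Nwosu 5,531.71; Petrov 6,146.34; Quinlan 8,604.88; Ferraro 4,917.07.
Held at cap: Petrov ($4,400); residual $20,800 reallocated over remaining profit-interest units 31.
Shares after redistribution: Nwosu 6,038.71 → $6,000; Quinlan 9,393.55 → $9,400; Ferraro 5,367.74 → $5,400.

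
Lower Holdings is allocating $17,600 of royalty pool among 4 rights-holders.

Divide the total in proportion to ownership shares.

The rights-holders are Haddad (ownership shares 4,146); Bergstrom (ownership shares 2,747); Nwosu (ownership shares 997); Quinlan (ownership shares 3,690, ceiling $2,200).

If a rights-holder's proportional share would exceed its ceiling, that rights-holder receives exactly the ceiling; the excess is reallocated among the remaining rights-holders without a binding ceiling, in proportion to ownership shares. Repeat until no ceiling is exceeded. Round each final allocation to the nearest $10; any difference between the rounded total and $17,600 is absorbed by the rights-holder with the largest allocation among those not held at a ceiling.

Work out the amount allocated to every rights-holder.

Haddad: $8,090; Bergstrom: $5,360; Nwosu: $1,950; Quinlan: $2,200

Combined ownership shares = 11,580.
Proportional shares (ignoring caps): Haddad 6,301.35; Bergstrom 4,175.06; Nwosu 1,515.30; Quinlan 5,608.29.
Cap binds for Quinlan ($2,200); balance $15,400 reallocated over remaining ownership shares 7,890.
Remaining shares: Haddad 8,092.32 → $8,090; Bergstrom 5,361.70 → $5,360; Nwosu 1,945.98 → $1,950.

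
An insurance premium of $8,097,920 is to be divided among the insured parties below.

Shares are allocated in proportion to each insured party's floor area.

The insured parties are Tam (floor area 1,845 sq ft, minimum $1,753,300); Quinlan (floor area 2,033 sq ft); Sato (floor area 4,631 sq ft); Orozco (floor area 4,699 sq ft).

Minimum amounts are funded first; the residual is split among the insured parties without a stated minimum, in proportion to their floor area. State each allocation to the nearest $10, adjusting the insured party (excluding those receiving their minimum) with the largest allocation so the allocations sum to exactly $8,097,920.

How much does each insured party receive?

Tam: $1,753,300; Quinlan: $1,135,140; Sato: $2,585,760; Orozco: $2,623,720

Guaranteed amounts: Tam $1,753,300. Residual $6,344,620.
Residual split over remaining floor area 11,363: Quinlan 1,135,141.46 → $1,135,140; Sato 2,585,755.10 → $2,585,760; Orozco 2,623,723.43 → $2,623,720.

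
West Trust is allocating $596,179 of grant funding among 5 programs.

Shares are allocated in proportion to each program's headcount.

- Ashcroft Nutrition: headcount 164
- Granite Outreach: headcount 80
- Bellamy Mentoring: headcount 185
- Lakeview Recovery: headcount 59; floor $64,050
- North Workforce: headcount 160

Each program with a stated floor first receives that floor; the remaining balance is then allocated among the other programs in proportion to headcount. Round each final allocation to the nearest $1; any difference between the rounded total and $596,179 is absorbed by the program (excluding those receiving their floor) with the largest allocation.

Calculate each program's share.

Ashcroft Nutrition: $148,165; Granite Outreach: $72,276; Bellamy Mentoring: $167,137; Lakeview Recovery: $64,050; North Workforce: $144,551

Fund the minimums — Lakeview Recovery $64,050. Residual $532,129.
Residual split over remaining headcount 589: Ashcroft Nutrition 148,164.95 → $148,165; Granite Outreach 72,275.59 → $72,276; Bellamy Mentoring 167,137.29 → $167,137; North Workforce 144,551.17 → $144,551.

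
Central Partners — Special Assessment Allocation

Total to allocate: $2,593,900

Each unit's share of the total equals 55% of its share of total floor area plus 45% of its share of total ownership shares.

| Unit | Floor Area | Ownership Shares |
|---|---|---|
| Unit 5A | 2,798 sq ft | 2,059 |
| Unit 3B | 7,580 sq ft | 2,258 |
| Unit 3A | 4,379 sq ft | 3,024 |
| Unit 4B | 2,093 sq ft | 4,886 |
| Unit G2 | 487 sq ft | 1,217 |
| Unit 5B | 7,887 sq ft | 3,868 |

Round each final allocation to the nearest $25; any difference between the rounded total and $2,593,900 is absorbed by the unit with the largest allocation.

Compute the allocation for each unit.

Totals — floor area 25,224, ownership shares 17,312.
Combined weights (55% floor area + 45% ownership shares): Unit 5A 0.1145; Unit 3B 0.2240; Unit 3A 0.1741; Unit 4B 0.1726; Unit G2 0.0423; Unit 5B 0.2725.
Proportional shares: Unit 5A 297,079.46; Unit 3B 580,962.24; Unit 3A 451,564.04; Unit 4B 447,814.74; Unit G2 109,600.01; Unit 5B 706,879.50.
At nearest $25: Unit 5A $297,075; Unit 3B $580,950; Unit 3A $451,575; Unit 4B $447,825; Unit G2 $109,600; Unit 5B $706,875. Sum = $2,593,900.
Rounded total matches; no reconciliation needed.

Unit 5A: $297,075; Unit 3B: $580,950; Unit 3A: $451,575; Unit 4B: $447,825; Unit G2: $109,600; Unit 5B: $706,875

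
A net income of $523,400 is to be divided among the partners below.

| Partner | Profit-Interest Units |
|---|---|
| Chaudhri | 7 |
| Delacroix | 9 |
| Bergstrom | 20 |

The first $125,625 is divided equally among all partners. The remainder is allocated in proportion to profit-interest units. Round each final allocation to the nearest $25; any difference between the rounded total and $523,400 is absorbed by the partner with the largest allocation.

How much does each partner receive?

Chaudhri: $119,225 · Delacroix: $141,325 · Bergstrom: $262,850

First tranche $125,625 split equally: $41,875 each.
Remainder $397,775 by profit-interest units (total 36): Chaudhri 77,345.14 → $77,350; Delacroix 99,443.75 → $99,450; Bergstrom 220,986.11 → $220,975.
Totals: Chaudhri $41,875 + $77,350 = $119,225; Delacroix $41,875 + $99,450 = $141,325; Bergstrom $41,875 + $220,975 = $262,850.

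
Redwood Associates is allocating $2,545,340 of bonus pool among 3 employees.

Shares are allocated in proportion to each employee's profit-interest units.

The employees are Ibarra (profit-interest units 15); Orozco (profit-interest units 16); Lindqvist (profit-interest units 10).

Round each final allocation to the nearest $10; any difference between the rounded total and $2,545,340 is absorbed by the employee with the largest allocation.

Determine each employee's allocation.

Total profit-interest units = 41.
Proportional shares: Ibarra 15/41 × $2,545,340 = 931,221.95; Orozco 16/41 × $2,545,340 = 993,303.41; Lindqvist 10/41 × $2,545,340 = 620,814.63.
After rounding ($10): Ibarra $931,220; Orozco $993,300; Lindqvist $620,810. Sum = $2,545,330.
Difference $2,545,340 − $2,545,330 = +$10 applied to largest allocation (Orozco): Orozco becomes $993,310.

Ibarra: $931,220 · Orozco: $993,310 · Lindqvist: $620,810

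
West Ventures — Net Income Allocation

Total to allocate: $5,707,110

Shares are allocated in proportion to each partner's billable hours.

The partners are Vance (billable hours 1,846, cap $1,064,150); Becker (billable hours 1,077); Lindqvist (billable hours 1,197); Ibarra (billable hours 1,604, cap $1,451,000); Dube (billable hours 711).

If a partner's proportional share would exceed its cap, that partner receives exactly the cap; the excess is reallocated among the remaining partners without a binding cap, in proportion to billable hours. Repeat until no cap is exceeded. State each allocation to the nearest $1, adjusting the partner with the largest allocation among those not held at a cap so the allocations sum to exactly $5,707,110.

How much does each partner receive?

Combined billable hours = 6,435.
Unconstrained shares: Vance 1,637,191.15; Becker 955,175.99; Lindqvist 1,061,602.28; Ibarra 1,422,564.79; Dube 630,575.79.
Capped: Vance ($1,064,150); remaining pool $4,642,960 reallocated over remaining billable hours 4,589.
Capped: Ibarra ($1,451,000); remaining pool $3,191,960 reallocated over remaining billable hours 2,985.
Redistributed shares: Becker 1,151,672.00 → $1,151,672; Lindqvist 1,279,992.00 → $1,279,992; Dube 760,296.00 → $760,296.

Vance: $1,064,150 | Becker: $1,151,672 | Lindqvist: $1,279,992 | Ibarra: $1,451,000 | Dube: $760,296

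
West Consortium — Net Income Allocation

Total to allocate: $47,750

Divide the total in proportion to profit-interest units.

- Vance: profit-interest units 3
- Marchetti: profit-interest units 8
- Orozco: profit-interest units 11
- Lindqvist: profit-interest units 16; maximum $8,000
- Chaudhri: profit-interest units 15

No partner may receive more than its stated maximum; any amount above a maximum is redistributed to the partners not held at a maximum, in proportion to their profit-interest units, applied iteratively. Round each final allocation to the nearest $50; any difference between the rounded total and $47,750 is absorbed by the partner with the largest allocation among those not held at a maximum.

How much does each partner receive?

Total profit-interest units = 53.
Proportional shares (ignoring caps): Vance 2,702.83; Marchetti 7,207.55; Orozco 9,910.38; Lindqvist 14,415.09; Chaudhri 13,514.15.
Cap binds for Lindqvist ($8,000); balance $39,750 reallocated over remaining profit-interest units 37.
Remaining shares: Vance 3,222.97 → $3,200; Marchetti 8,594.59 → $8,600; Orozco 11,817.57 → $11,800; Chaudhri 16,114.86 → $16,100.
Rounding difference +$50 applied to Chaudhri → $16,150.

Vance: $3,200 | Marchetti: $8,600 | Orozco: $11,800 | Lindqvist: $8,000 | Chaudhri: $16,150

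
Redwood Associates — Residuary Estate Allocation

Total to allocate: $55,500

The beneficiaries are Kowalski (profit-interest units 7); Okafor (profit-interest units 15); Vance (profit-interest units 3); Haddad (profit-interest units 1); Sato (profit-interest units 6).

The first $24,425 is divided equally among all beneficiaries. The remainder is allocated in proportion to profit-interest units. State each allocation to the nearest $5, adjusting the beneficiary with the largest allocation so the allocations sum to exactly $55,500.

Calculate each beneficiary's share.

Kowalski: $11,685 · Okafor: $19,450 · Vance: $7,800 · Haddad: $5,855 · Sato: $10,710

$24,425 shared equally gives $4,885 per beneficiary.
Remainder $31,075 by profit-interest units (total 32): Kowalski 6,797.66 → $6,800; Okafor 14,566.41 → $14,565; Vance 2,913.28 → $2,915; Haddad 971.09 → $970; Sato 5,826.56 → $5,825.
Totals: Kowalski $4,885 + $6,800 = $11,685; Okafor $4,885 + $14,565 = $19,450; Vance $4,885 + $2,915 = $7,800; Haddad $4,885 + $970 = $5,855; Sato $4,885 + $5,825 = $10,710.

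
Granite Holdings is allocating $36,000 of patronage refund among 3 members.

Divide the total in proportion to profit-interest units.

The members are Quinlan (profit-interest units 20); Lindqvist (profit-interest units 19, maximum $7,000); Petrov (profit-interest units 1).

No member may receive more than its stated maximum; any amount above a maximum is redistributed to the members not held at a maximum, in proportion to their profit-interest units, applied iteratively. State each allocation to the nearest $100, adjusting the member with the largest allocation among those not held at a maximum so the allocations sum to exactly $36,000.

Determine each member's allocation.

Combined profit-interest units = 40.
Pro-rata shares before constraints: Quinlan 18,000.00; Lindqvist 17,100.00; Petrov 900.00.
Cap binds for Lindqvist ($7,000); residual $29,000 reallocated over remaining profit-interest units 21.
Remaining shares: Quinlan 27,619.05 → $27,600; Petrov 1,380.95 → $1,400.

Quinlan: $27,600; Lindqvist: $7,000; Petrov: $1,400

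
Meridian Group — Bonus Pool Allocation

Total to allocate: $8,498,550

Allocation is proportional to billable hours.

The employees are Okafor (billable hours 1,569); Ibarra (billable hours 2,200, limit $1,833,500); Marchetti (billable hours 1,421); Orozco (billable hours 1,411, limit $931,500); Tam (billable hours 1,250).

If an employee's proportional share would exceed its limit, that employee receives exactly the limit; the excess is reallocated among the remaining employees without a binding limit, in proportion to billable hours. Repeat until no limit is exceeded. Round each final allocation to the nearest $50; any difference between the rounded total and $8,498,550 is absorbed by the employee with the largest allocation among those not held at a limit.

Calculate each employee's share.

Combined billable hours = 7,851.
Pro-rata shares before constraints: Okafor 1,698,411.02; Ibarra 2,381,455.87; Marchetti 1,538,203.99; Orozco 1,527,379.19; Tam 1,353,099.92.
Held at cap: Ibarra ($1,833,500), Orozco ($931,500); residual $5,733,550 reallocated over remaining billable hours 4,240.
Remaining shares: Okafor 2,121,683.95 → $2,121,700; Marchetti 1,921,550.60 → $1,921,550; Tam 1,690,315.45 → $1,690,300.

Okafor: $2,121,700 · Ibarra: $1,833,500 · Marchetti: $1,921,550 · Orozco: $931,500 · Tam: $1,690,300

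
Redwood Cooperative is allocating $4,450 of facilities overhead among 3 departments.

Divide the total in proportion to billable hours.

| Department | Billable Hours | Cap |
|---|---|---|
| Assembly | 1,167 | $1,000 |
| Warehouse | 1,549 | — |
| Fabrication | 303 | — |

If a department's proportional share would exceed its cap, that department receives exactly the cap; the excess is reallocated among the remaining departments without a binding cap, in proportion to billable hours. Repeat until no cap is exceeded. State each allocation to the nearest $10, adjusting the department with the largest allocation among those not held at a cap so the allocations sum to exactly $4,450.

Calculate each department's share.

Total billable hours = 3,019.
Pro-rata shares before constraints: Assembly 1,720.16; Warehouse 2,283.22; Fabrication 446.62.
Capped: Assembly ($1,000); remaining pool $3,450 reallocated over remaining billable hours 1,852.
Shares after redistribution: Warehouse 2,885.56 → $2,890; Fabrication 564.44 → $560.

Assembly: $1,000 · Warehouse: $2,890 · Fabrication: $560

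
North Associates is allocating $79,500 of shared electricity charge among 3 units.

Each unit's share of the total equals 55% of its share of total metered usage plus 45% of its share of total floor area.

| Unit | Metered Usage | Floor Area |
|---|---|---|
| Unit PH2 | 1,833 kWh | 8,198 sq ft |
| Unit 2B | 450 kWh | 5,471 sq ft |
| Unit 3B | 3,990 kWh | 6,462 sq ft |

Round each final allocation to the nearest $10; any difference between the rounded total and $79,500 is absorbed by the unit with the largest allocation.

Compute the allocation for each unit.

Metered usage total 6,273; floor area total 20,131.
Combined weights (55% metered usage + 45% floor area): Unit PH2 0.3440; Unit 2B 0.1618; Unit 3B 0.4943.
Proportional shares: Unit PH2 27,345.40; Unit 2B 12,859.23; Unit 3B 39,295.38.
At nearest $10: Unit PH2 $27,350; Unit 2B $12,860; Unit 3B $39,300. Sum = $79,510.
Difference $79,500 − $79,510 = −$10 applied to largest allocation (Unit 3B): Unit 3B becomes $39,290.

Unit PH2: $27,350 | Unit 2B: $12,860 | Unit 3B: $39,290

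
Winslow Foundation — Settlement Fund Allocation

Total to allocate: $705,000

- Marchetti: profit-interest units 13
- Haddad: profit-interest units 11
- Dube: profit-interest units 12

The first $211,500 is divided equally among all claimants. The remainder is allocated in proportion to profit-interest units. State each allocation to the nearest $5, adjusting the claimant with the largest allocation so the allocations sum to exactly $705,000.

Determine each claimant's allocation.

Marchetti: $248,710; Haddad: $221,290; Dube: $235,000

$211,500 shared equally gives $70,500 per claimant.
Remainder $493,500 by profit-interest units (total 36): Marchetti 178,208.33 → $178,210; Haddad 150,791.67 → $150,790; Dube 164,500.00 → $164,500.
Totals: Marchetti $70,500 + $178,210 = $248,710; Haddad $70,500 + $150,790 = $221,290; Dube $70,500 + $164,500 = $235,000.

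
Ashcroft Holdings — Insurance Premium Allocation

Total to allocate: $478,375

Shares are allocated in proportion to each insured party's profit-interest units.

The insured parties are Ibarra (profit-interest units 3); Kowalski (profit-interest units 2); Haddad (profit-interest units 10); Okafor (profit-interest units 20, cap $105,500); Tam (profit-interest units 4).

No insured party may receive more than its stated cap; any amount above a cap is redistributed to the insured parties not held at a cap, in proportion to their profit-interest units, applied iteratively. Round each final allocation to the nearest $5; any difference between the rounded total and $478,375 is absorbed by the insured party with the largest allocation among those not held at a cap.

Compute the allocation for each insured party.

Total profit-interest units = 39.
Proportional shares (ignoring caps): Ibarra 36,798.08; Kowalski 24,532.05; Haddad 122,660.26; Okafor 245,320.51; Tam 49,064.10.
Held at cap: Okafor ($105,500); balance $372,875 reallocated over remaining profit-interest units 19.
Shares after redistribution: Ibarra 58,875.00 → $58,875; Kowalski 39,250.00 → $39,250; Haddad 196,250.00 → $196,250; Tam 78,500.00 → $78,500.

Ibarra: $58,875 | Kowalski: $39,250 | Haddad: $196,250 | Okafor: $105,500 | Tam: $78,500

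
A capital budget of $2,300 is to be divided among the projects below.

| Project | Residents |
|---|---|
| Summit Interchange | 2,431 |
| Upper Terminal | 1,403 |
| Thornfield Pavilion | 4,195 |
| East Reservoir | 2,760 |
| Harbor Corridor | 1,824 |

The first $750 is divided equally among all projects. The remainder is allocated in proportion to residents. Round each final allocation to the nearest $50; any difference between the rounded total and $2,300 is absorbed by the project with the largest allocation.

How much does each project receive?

Summit Interchange: $450; Upper Terminal: $300; Thornfield Pavilion: $700; East Reservoir: $500; Harbor Corridor: $350

$750 shared equally gives $150 per project.
Remainder $1,550 by residents (total 12,613): Summit Interchange 298.74 → $300; Upper Terminal 172.41 → $150; Thornfield Pavilion 515.52 → $500; East Reservoir 339.17 → $350; Harbor Corridor 224.15 → $200.
Rounding difference +$50 on remainder applied to Thornfield Pavilion.
Totals: Summit Interchange $150 + $300 = $450; Upper Terminal $150 + $150 = $300; Thornfield Pavilion $150 + $550 = $700; East Reservoir $150 + $350 = $500; Harbor Corridor $150 + $200 = $350.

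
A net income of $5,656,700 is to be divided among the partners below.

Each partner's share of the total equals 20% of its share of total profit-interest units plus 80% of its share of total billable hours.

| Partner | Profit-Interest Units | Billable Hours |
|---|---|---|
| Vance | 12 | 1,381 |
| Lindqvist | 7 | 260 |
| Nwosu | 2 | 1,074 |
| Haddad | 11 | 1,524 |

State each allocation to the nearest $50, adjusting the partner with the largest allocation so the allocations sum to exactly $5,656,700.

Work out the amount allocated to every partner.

Totals — profit-interest units 32, billable hours 4,239.
Composite weights (20% profit-interest units + 80% billable hours): Vance 0.3356; Lindqvist 0.0928; Nwosu 0.2152; Haddad 0.3564.
Unrounded shares: Vance 1,898,544.12; Lindqvist 525,044.58; Nwosu 1,217,261.39; Haddad 2,015,849.92.
Rounded to nearest $50: Vance $1,898,550; Lindqvist $525,050; Nwosu $1,217,250; Haddad $2,015,850. Sum = $5,656,700.
Rounded total matches; no reconciliation needed.

Vance: $1,898,550 · Lindqvist: $525,050 · Nwosu: $1,217,250 · Haddad: $2,015,850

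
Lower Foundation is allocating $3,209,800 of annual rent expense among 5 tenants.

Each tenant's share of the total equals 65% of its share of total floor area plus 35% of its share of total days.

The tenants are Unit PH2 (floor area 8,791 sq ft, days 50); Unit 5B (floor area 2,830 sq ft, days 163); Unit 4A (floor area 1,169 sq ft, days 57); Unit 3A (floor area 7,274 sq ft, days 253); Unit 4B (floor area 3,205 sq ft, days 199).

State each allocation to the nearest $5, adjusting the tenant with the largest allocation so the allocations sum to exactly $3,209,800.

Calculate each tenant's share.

Totals — floor area 23,269, days 722.
Composite weights (65% floor area + 35% days): Unit PH2 0.2698; Unit 5B 0.1581; Unit 4A 0.0603; Unit 3A 0.3258; Unit 4B 0.1860.
Raw shares: Unit PH2 866,027.92; Unit 5B 507,374.04; Unit 4A 193,507.97; Unit 3A 1,045,876.48; Unit 4B 597,013.59.
Rounded to nearest $5: Unit PH2 $866,030; Unit 5B $507,375; Unit 4A $193,510; Unit 3A $1,045,875; Unit 4B $597,015. Sum = $3,209,805.
Difference $3,209,800 − $3,209,805 = −$5 applied to largest allocation (Unit 3A): Unit 3A becomes $1,045,870.

Unit PH2: $866,030 · Unit 5B: $507,375 · Unit 4A: $193,510 · Unit 3A: $1,045,870 · Unit 4B: $597,015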